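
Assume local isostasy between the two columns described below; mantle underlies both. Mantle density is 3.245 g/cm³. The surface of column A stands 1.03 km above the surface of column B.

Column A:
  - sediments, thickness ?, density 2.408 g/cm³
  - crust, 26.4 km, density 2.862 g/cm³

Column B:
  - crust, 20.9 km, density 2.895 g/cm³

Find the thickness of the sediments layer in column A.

0.653 km

Take the compensation level at the base of the deeper column (depth z_c below the surface of column A) and equate Σ ρ_i t_i down to z_c; mantle fills any gap and the z_c terms cancel.
Column A: x×2.408 + 26.4×2.862 + (z_c − 26.4 − x)×3.245
Column B: 1.03×0 + 20.9×2.895 + (z_c − 1.03 − 20.9)×3.245
The z_c×3.245 term appears on both sides and cancels. Collect the known terms of each column as K = Σ(ρt)_known − 3.245 × (depth of known layers): K_A = 75.5568 − 3.245×26.4 = −10.1112; K_B = 60.5055 − 3.245×(1.03 + 20.9) = −10.65735.
Balance: K_A − x×(3.245 − 2.408) = K_B, so x = (K_A − K_B)/(3.245 − 2.408) = 0.54615/0.837 = 0.653 km.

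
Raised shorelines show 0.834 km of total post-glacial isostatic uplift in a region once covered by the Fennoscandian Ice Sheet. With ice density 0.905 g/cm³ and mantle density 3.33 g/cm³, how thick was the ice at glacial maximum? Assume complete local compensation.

u = t ρ_ice/ρ_m → t = u ρ_m/ρ_ice = 0.834 km × 3.33/0.905 = 3.07 km.

3.07 km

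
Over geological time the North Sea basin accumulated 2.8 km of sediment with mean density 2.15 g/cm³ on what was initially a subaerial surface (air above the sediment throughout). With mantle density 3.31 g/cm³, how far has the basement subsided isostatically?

Subaerial load: s = t ρ_sed / ρ_m = 2.8 km × 2.15/3.31 = 1.82 km.

1.82 km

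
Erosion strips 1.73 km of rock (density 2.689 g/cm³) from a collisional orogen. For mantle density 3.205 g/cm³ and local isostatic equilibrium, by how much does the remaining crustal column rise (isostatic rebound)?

1.45 km

Unloading: uplift u = e ρ_c/ρ_m = 1.73 km × 2.689/3.205 = 1.45 km.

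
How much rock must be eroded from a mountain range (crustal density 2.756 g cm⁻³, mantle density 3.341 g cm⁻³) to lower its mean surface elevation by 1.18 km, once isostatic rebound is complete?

6.74 km

Net drop Δ = e − u = e − e ρ_c/ρ_m = e (ρ_m − ρ_c)/ρ_m.
e = Δ ρ_m/(ρ_m − ρ_c) = 1.18 km × 3.341/0.585 = 6.74 km.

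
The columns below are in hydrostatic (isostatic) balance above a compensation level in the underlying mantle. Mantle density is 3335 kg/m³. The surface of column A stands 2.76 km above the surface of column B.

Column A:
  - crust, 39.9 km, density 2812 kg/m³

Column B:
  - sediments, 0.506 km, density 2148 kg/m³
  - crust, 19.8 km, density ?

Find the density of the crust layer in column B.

Take the compensation level at the base of the deeper column (depth z_c below the surface of column A) and equate Σ ρ_i t_i down to z_c; mantle fills any gap and the z_c terms cancel.
Column A: 39.9×2812 + (z_c − 39.9)×3335
Column B: 2.76×0 + 0.506×2148 + 19.8×ρ + (z_c − 2.76 − 20.306)×3335
The z_c×3335 term appears on both sides and cancels. Collect the known terms of each column as K = Σ(ρt)_known − 3335 × (depth of known layers): K_A = 112198.8 − 3335×39.9 = −20867.7; K_B = 1086.888 − 3335×(2.76 + 20.306) = −75838.222.
Balance: K_A = K_B + 19.8×ρ, so ρ = (K_A − K_B)/19.8 = 54970.5/19.8 = 2780 kg/m³.

2780 kg/m³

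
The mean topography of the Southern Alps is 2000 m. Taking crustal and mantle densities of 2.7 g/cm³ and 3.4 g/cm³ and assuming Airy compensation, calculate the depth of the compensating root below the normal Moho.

7710 m

Equating mass per unit area of the two columns: the weight of the topography is balanced by the buoyancy of the root, ρ_c h = (ρ_m − ρ_c) r.
r = h · ρ_c / (ρ_m − ρ_c) = 2000 m × 2.7 / (3.4 − 2.7) = 7710 m.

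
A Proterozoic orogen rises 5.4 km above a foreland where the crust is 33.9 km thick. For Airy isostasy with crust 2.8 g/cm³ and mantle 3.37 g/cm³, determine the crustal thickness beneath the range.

65.8 km

Root depth r = h ρ_c / (ρ_m − ρ_c) = 5.4 km × 2.8 / 0.57 = 26.53 km.
Total thickness = T + h + r = 33.9 km + 5.4 km + 26.53 km = 65.8 km.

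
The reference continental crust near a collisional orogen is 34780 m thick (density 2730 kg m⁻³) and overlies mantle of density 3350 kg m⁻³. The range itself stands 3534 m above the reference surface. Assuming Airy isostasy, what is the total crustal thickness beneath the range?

Root depth r = h ρ_c / (ρ_m − ρ_c) = 3534 m × 2730 / 620 = 15560 m.
Total thickness = T + h + r = 34780 m + 3534 m + 15560 m = 53900 m.

53900 m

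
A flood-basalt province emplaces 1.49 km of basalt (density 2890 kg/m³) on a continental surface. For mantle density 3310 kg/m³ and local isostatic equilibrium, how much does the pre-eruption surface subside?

1.3 km

Subaerial loading: s = t ρ_load / ρ_m.
s = 1.49 km × 2890/3310 = 1.3 km.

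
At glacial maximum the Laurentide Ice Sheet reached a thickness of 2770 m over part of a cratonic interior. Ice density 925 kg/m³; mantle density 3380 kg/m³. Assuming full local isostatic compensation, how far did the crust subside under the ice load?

758 m

For local isostatic compensation: the ice load ρ_ice t is balanced by mantle displaced below, ρ_m s.
s = t ρ_ice / ρ_m = 2770 m × 925/3380 = 758 m.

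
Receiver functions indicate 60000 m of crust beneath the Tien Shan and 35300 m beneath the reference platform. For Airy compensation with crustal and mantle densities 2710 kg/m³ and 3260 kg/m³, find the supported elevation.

4170 m

Excess crust Δ = 60000 m − 35300 m = 24700 m, split between elevation h and root r with h + r = Δ.
Airy balance ρ_c h = (ρ_m − ρ_c) r gives r = h ρ_c/(ρ_m − ρ_c), so h (1 + ρ_c/(ρ_m − ρ_c)) = Δ, i.e. h = Δ (ρ_m − ρ_c)/ρ_m.
h = 24700 m × 550/3260 = 4170 m.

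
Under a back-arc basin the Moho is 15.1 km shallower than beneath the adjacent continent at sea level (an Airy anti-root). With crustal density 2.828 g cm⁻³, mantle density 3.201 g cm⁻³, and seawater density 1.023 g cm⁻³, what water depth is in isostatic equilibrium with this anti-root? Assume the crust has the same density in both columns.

3.12 km

Replacing a thickness d of crust by seawater at the top must be balanced by replacing crust with mantle at the base: d (ρ_c − ρ_w) = a (ρ_m − ρ_c).
d = a (ρ_m − ρ_c)/(ρ_c − ρ_w) = 15.1 km × 0.373/1.805 = 3.12 km.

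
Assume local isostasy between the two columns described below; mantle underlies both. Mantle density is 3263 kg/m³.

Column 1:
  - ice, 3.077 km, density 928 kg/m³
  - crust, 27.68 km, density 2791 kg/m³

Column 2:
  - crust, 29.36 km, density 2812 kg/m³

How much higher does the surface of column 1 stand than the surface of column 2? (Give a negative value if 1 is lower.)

2.15 km

For any compensation level in the mantle, the mantle terms cancel and isostasy reduces to e = (Σt_1 − Σt_2) − (Σ(ρt)_1 − Σ(ρt)_2) / ρ_m.
Σt_1 = 30.757 km; Σt_2 = 29.36 km; Σ(ρt)_1 = 80110.336; Σ(ρt)_2 = 82560.32 (in km·kg/m³).
e = (30.757 − 29.36) − (80110.336 − 82560.32) / 3263 = 2.15 km.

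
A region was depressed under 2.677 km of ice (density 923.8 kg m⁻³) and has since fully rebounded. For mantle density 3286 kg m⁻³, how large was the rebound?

0.753 km

Removing the load lets mantle flow back in; uplift u satisfies ρ_ice t = ρ_m u.
u = t ρ_ice/ρ_m = 2.677 km × 923.8/3286 = 0.753 km.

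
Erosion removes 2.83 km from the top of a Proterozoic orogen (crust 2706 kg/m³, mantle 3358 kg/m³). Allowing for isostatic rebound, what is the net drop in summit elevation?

Rebound u = e ρ_c/ρ_m = 2.83 km × 2706/3358 = 2.281 km.
Net surface drop = e − u = 2.83 km − 2.281 km = e (ρ_m − ρ_c)/ρ_m = 0.549 km.

0.549 km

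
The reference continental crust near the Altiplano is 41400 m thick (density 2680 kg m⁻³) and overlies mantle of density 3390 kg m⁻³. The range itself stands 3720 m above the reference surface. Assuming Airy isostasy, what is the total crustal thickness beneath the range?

59200 m

Root depth r = h ρ_c / (ρ_m − ρ_c) = 3720 m × 2680 / 710 = 14040 m.
Total thickness = T + h + r = 41400 m + 3720 m + 14040 m = 59200 m.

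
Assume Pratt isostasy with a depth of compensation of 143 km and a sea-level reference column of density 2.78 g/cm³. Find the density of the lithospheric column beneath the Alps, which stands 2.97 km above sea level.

Pratt balance: ρ_ref D = ρ (D + h).
ρ = ρ_ref D/(D + h) = 2.78 × 143 km/(143 km + 2.97 km) = 2.72 g/cm³.

2.72 g/cm³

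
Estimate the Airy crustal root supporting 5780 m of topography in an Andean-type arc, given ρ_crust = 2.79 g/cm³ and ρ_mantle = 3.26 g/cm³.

34300 m

Equating mass per unit area of the two columns: the weight of the topography is balanced by the buoyancy of the root, ρ_c h = (ρ_m − ρ_c) r.
r = h · ρ_c / (ρ_m − ρ_c) = 5780 m × 2.79 / (3.26 − 2.79) = 34300 m.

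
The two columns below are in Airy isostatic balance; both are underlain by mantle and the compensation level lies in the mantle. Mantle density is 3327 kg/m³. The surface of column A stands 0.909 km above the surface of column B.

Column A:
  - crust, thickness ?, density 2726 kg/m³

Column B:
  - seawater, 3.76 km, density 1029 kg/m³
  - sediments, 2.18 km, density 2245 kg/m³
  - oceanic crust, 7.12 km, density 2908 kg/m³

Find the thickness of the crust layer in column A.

Take the compensation level at the base of the deeper column (depth z_c below the surface of column A) and equate Σ ρ_i t_i down to z_c; mantle fills any gap and the z_c terms cancel.
Column A: x×2726 + (z_c − 0 − x)×3327
Column B: 0.909×0 + 3.76×1029 + 2.18×2245 + 7.12×2908 + (z_c − 0.909 − 13.06)×3327
The z_c×3327 term appears on both sides and cancels. Collect the known terms of each column as K = Σ(ρt)_known − 3327 × (depth of known layers): K_A = 0 − 3327×0 = 0; K_B = 29468.1 − 3327×(0.909 + 13.06) = −17006.763.
Balance: K_A − x×(3327 − 2726) = K_B, so x = (K_A − K_B)/(3327 − 2726) = 17006.8/601 = 28.3 km.

28.3 km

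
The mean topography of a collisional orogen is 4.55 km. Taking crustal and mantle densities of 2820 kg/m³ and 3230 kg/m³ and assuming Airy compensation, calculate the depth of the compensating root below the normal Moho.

31.3 km

By Archimedes' principle applied to the lithosphere: the weight of the topography is balanced by the buoyancy of the root, ρ_c h = (ρ_m − ρ_c) r.
r = h · ρ_c / (ρ_m − ρ_c) = 4.55 km × 2820 / (3230 − 2820) = 31.3 km.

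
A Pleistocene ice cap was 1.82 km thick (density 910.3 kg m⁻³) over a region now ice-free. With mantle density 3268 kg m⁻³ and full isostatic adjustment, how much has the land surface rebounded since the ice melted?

0.507 km

Removing the load lets mantle flow back in; uplift u satisfies ρ_ice t = ρ_m u.
u = t ρ_ice/ρ_m = 1.82 km × 910.3/3268 = 0.507 km.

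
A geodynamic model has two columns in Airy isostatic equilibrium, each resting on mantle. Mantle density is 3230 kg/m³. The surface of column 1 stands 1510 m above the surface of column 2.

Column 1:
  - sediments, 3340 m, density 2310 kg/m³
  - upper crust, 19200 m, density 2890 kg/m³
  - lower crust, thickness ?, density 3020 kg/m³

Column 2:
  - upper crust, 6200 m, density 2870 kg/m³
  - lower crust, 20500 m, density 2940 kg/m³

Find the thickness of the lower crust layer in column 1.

16400 m

Take the compensation level at the base of the deeper column (depth z_c below the surface of column 1) and equate Σ ρ_i t_i down to z_c; mantle fills any gap and the z_c terms cancel.
Column 1: 3340×2310 + 19200×2890 + x×3020 + (z_c − 22540 − x)×3230
Column 2: 1510×0 + 6200×2870 + 20500×2940 + (z_c − 1510 − 26700)×3230
The z_c×3230 term appears on both sides and cancels. Collect the known terms of each column as K = Σ(ρt)_known − 3230 × (depth of known layers): K_1 = 63203400 − 3230×22540 = −9600800; K_2 = 78064000 − 3230×(1510 + 26700) = −13054300.
Balance: K_1 − x×(3230 − 3020) = K_2, so x = (K_1 − K_2)/(3230 − 3020) = 3453500/210 = 16400 m.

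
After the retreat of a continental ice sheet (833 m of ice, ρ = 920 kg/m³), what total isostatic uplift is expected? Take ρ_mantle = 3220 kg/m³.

Removing the load lets mantle flow back in; uplift u satisfies ρ_ice t = ρ_m u.
u = t ρ_ice/ρ_m = 833 m × 920/3220 = 238 m.

238 m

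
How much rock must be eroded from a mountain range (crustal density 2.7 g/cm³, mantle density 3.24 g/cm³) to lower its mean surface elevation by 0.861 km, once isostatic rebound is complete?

Net drop Δ = e − u = e − e ρ_c/ρ_m = e (ρ_m − ρ_c)/ρ_m.
e = Δ ρ_m/(ρ_m − ρ_c) = 0.861 km × 3.24/0.54 = 5.17 km.

5.17 km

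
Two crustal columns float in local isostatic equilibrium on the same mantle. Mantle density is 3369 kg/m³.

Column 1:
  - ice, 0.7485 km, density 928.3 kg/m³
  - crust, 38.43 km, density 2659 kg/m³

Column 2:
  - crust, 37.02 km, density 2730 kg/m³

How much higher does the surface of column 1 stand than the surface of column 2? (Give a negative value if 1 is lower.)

1.62 km

For any compensation level in the mantle, the mantle terms cancel and isostasy reduces to e = (Σt_1 − Σt_2) − (Σ(ρt)_1 − Σ(ρt)_2) / ρ_m.
Σt_1 = 39.1785 km; Σt_2 = 37.02 km; Σ(ρt)_1 = 102880.203; Σ(ρt)_2 = 101064.6 (in km·kg/m³).
e = (39.1785 − 37.02) − (102880.203 − 101064.6) / 3369 = 1.62 km.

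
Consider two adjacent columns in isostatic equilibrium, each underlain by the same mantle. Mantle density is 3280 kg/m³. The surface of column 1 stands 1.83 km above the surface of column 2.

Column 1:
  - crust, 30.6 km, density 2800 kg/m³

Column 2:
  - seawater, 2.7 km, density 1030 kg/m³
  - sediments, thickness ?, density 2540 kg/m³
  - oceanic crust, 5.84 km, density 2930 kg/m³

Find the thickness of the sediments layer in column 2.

Take the compensation level at the base of the deeper column (depth z_c below the surface of column 1) and equate Σ ρ_i t_i down to z_c; mantle fills any gap and the z_c terms cancel.
Column 1: 30.6×2800 + (z_c − 30.6)×3280
Column 2: 1.83×0 + 2.7×1030 + x×2540 + 5.84×2930 + (z_c − 1.83 − 8.54 − x)×3280
The z_c×3280 term appears on both sides and cancels. Collect the known terms of each column as K = Σ(ρt)_known − 3280 × (depth of known layers): K_1 = 85680 − 3280×30.6 = −14688; K_2 = 19892.2 − 3280×(1.83 + 8.54) = −14121.4.
Balance: K_1 = K_2 − x×(3280 − 2540), so x = (K_2 − K_1)/(3280 − 2540) = 566.6/740 = 0.766 km.

0.766 km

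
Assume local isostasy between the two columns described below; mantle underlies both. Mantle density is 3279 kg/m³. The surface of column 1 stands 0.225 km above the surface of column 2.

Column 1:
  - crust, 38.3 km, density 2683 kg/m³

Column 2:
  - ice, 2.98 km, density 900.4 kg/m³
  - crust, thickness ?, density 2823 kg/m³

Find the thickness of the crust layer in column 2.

Take the compensation level at the base of the deeper column (depth z_c below the surface of column 1) and equate Σ ρ_i t_i down to z_c; mantle fills any gap and the z_c terms cancel.
Column 1: 38.3×2683 + (z_c − 38.3)×3279
Column 2: 0.225×0 + 2.98×900.4 + x×2823 + (z_c − 0.225 − 2.98 − x)×3279
The z_c×3279 term appears on both sides and cancels. Collect the known terms of each column as K = Σ(ρt)_known − 3279 × (depth of known layers): K_1 = 102758.9 − 3279×38.3 = −22826.8; K_2 = 2683.192 − 3279×(0.225 + 2.98) = −7826.003.
Balance: K_1 = K_2 − x×(3279 − 2823), so x = (K_2 − K_1)/(3279 − 2823) = 15000.8/456 = 32.9 km.

32.9 km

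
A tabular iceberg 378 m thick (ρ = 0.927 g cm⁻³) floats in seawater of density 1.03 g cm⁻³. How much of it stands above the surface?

37.8 m

Floating equilibrium: submerged depth d = t ρ_obj/ρ_fluid = 378 m × 0.927/1.03 = 340.2 m.
Freeboard = t − d = 378 m − 340.2 m = 37.8 m.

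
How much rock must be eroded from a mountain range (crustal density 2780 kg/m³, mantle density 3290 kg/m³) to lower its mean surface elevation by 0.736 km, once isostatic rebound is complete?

Net drop Δ = e − u = e − e ρ_c/ρ_m = e (ρ_m − ρ_c)/ρ_m.
e = Δ ρ_m/(ρ_m − ρ_c) = 0.736 km × 3290/510 = 4.75 km.

4.75 km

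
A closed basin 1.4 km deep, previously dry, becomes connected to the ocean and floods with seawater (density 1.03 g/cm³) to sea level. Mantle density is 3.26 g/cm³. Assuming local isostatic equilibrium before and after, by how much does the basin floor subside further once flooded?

After flooding the water column is d + s deep. Its weight must equal the weight of mantle displaced by the extra subsidence s: (d + s) ρ_w = s ρ_m.
s = d ρ_w / (ρ_m − ρ_w) = 1.4 km × 1.03/(3.26 − 1.03) = 0.647 km.

0.647 km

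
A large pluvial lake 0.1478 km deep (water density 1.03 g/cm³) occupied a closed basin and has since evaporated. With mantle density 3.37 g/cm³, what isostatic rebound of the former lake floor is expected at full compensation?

u = d ρ_w/ρ_m = 0.1478 km × 1.03/3.37 = 0.0452 km.

0.0452 km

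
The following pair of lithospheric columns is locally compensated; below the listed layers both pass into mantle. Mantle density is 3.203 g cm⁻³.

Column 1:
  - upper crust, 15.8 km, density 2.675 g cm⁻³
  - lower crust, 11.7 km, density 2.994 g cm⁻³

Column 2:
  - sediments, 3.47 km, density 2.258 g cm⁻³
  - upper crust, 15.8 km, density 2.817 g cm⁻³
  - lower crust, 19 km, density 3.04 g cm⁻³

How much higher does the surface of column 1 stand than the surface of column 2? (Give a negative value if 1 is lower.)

−0.527 km

For any compensation level in the mantle, the mantle terms cancel and isostasy reduces to e = (Σt_1 − Σt_2) − (Σ(ρt)_1 − Σ(ρt)_2) / ρ_m.
Σt_1 = 27.5 km; Σt_2 = 38.27 km; Σ(ρt)_1 = 77.2948; Σ(ρt)_2 = 110.10386 (in km·g cm⁻³).
e = (27.5 − 38.27) − (77.2948 − 110.10386) / 3.203 = −0.527 km.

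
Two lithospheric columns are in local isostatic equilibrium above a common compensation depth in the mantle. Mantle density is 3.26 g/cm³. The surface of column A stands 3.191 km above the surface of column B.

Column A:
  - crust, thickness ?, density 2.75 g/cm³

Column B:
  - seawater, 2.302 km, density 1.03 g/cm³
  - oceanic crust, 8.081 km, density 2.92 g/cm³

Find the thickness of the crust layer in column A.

35.9 km

Take the compensation level at the base of the deeper column (depth z_c below the surface of column A) and equate Σ ρ_i t_i down to z_c; mantle fills any gap and the z_c terms cancel.
Column A: x×2.75 + (z_c − 0 − x)×3.26
Column B: 3.191×0 + 2.302×1.03 + 8.081×2.92 + (z_c − 3.191 − 10.383)×3.26
The z_c×3.26 term appears on both sides and cancels. Collect the known terms of each column as K = Σ(ρt)_known − 3.26 × (depth of known layers): K_A = 0 − 3.26×0 = 0; K_B = 25.96758 − 3.26×(3.191 + 10.383) = −18.28366.
Balance: K_A − x×(3.26 − 2.75) = K_B, so x = (K_A − K_B)/(3.26 − 2.75) = 18.2837/0.51 = 35.9 km.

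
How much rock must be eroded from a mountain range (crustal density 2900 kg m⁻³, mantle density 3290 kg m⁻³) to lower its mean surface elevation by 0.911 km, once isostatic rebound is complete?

7.69 km

Net drop Δ = e − u = e − e ρ_c/ρ_m = e (ρ_m − ρ_c)/ρ_m.
e = Δ ρ_m/(ρ_m − ρ_c) = 0.911 km × 3290/390 = 7.69 km.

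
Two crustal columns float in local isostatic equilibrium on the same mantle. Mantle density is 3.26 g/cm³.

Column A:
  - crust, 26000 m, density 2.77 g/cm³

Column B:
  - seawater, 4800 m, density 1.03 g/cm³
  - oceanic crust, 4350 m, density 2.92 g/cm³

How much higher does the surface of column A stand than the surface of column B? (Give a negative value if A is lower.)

For any compensation level in the mantle, the mantle terms cancel and isostasy reduces to e = (Σt_A − Σt_B) − (Σ(ρt)_A − Σ(ρt)_B) / ρ_m.
Σt_A = 26000 m; Σt_B = 9150 m; Σ(ρt)_A = 72020; Σ(ρt)_B = 17646 (in m·g/cm³).
e = (26000 − 9150) − (72020 − 17646) / 3.26 = 171 m.

171 m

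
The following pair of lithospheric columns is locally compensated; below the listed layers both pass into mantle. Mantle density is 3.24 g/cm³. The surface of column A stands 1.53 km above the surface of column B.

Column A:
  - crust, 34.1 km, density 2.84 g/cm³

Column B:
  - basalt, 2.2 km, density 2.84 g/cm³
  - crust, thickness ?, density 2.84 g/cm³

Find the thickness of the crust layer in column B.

Take the compensation level at the base of the deeper column (depth z_c below the surface of column A) and equate Σ ρ_i t_i down to z_c; mantle fills any gap and the z_c terms cancel.
Column A: 34.1×2.84 + (z_c − 34.1)×3.24
Column B: 1.53×0 + 2.2×2.84 + x×2.84 + (z_c − 1.53 − 2.2 − x)×3.24
The z_c×3.24 term appears on both sides and cancels. Collect the known terms of each column as K = Σ(ρt)_known − 3.24 × (depth of known layers): K_A = 96.844 − 3.24×34.1 = −13.64; K_B = 6.248 − 3.24×(1.53 + 2.2) = −5.8372.
Balance: K_A = K_B − x×(3.24 − 2.84), so x = (K_B − K_A)/(3.24 − 2.84) = 7.8028/0.4 = 19.5 km.

19.5 km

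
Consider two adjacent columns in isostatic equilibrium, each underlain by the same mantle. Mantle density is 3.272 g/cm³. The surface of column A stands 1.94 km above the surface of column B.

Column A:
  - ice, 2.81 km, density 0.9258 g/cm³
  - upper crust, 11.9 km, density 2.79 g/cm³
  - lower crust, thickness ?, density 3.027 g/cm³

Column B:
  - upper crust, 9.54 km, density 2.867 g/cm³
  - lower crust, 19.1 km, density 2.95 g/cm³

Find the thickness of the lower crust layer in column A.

16.5 km

Take the compensation level at the base of the deeper column (depth z_c below the surface of column A) and equate Σ ρ_i t_i down to z_c; mantle fills any gap and the z_c terms cancel.
Column A: 2.81×0.9258 + 11.9×2.79 + x×3.027 + (z_c − 14.71 − x)×3.272
Column B: 1.94×0 + 9.54×2.867 + 19.1×2.95 + (z_c − 1.94 − 28.64)×3.272
The z_c×3.272 term appears on both sides and cancels. Collect the known terms of each column as K = Σ(ρt)_known − 3.272 × (depth of known layers): K_A = 35.802498 − 3.272×14.71 = −12.328622; K_B = 83.69618 − 3.272×(1.94 + 28.64) = −16.36158.
Balance: K_A − x×(3.272 − 3.027) = K_B, so x = (K_A − K_B)/(3.272 − 3.027) = 4.03296/0.245 = 16.5 km.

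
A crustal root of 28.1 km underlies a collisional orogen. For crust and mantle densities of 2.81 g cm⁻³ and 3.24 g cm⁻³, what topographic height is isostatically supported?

Equating mass per unit area of the two columns: ρ_c h = (ρ_m − ρ_c) r.
h = r (ρ_m − ρ_c) / ρ_c = 28.1 km × (3.24 − 2.81) / 2.81 = 4.3 km.

4.3 km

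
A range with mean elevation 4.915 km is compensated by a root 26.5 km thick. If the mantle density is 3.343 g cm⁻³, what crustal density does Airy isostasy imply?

ρ_c h = (ρ_m − ρ_c) r → ρ_c (h + r) = ρ_m r → ρ_c = ρ_m r / (h + r).
ρ_c = 3.343 × 26.5 km / (4.915 km + 26.5 km) = 2.82 g cm⁻³.

2.82 g cm⁻³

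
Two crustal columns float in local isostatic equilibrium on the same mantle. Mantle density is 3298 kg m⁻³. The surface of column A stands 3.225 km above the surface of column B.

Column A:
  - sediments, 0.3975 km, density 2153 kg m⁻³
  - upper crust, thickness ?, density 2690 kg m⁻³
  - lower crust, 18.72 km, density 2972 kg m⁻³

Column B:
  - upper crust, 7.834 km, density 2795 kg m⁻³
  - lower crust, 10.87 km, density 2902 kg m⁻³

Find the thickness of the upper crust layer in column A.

Take the compensation level at the base of the deeper column (depth z_c below the surface of column A) and equate Σ ρ_i t_i down to z_c; mantle fills any gap and the z_c terms cancel.
Column A: 0.3975×2153 + x×2690 + 18.72×2972 + (z_c − 19.1175 − x)×3298
Column B: 3.225×0 + 7.834×2795 + 10.87×2902 + (z_c − 3.225 − 18.704)×3298
The z_c×3298 term appears on both sides and cancels. Collect the known terms of each column as K = Σ(ρt)_known − 3298 × (depth of known layers): K_A = 56491.6575 − 3298×19.1175 = −6557.8575; K_B = 53440.77 − 3298×(3.225 + 18.704) = −18881.072.
Balance: K_A − x×(3298 − 2690) = K_B, so x = (K_A − K_B)/(3298 − 2690) = 12323.2/608 = 20.3 km.

20.3 km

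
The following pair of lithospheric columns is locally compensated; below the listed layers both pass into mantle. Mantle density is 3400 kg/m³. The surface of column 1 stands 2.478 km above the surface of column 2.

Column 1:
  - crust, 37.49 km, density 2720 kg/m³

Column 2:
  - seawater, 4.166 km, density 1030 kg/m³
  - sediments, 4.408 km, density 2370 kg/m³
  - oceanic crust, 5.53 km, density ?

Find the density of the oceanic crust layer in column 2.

Take the compensation level at the base of the deeper column (depth z_c below the surface of column 1) and equate Σ ρ_i t_i down to z_c; mantle fills any gap and the z_c terms cancel.
Column 1: 37.49×2720 + (z_c − 37.49)×3400
Column 2: 2.478×0 + 4.166×1030 + 4.408×2370 + 5.53×ρ + (z_c − 2.478 − 14.104)×3400
The z_c×3400 term appears on both sides and cancels. Collect the known terms of each column as K = Σ(ρt)_known − 3400 × (depth of known layers): K_1 = 101972.8 − 3400×37.49 = −25493.2; K_2 = 14737.94 − 3400×(2.478 + 14.104) = −41640.86.
Balance: K_1 = K_2 + 5.53×ρ, so ρ = (K_1 − K_2)/5.53 = 16147.7/5.53 = 2920 kg/m³.

2920 kg/m³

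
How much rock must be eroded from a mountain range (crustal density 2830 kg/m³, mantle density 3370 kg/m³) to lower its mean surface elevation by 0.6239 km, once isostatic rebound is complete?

3.89 km

Net drop Δ = e − u = e − e ρ_c/ρ_m = e (ρ_m − ρ_c)/ρ_m.
e = Δ ρ_m/(ρ_m − ρ_c) = 0.6239 km × 3370/540 = 3.89 km.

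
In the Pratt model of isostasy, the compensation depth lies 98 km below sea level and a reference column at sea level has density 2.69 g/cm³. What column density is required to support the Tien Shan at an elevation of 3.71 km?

2.59 g/cm³

Pratt balance: ρ_ref D = ρ (D + h).
ρ = ρ_ref D/(D + h) = 2.69 × 98 km/(98 km + 3.71 km) = 2.59 g/cm³.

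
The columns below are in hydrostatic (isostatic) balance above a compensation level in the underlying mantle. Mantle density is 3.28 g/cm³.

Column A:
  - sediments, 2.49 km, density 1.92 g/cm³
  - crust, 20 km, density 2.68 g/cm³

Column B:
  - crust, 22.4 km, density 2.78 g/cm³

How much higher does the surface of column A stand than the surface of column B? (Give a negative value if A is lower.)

1.28 km

For any compensation level in the mantle, the mantle terms cancel and isostasy reduces to e = (Σt_A − Σt_B) − (Σ(ρt)_A − Σ(ρt)_B) / ρ_m.
Σt_A = 22.49 km; Σt_B = 22.4 km; Σ(ρt)_A = 58.3808; Σ(ρt)_B = 62.272 (in km·g/cm³).
e = (22.49 − 22.4) − (58.3808 − 62.272) / 3.28 = 1.28 km.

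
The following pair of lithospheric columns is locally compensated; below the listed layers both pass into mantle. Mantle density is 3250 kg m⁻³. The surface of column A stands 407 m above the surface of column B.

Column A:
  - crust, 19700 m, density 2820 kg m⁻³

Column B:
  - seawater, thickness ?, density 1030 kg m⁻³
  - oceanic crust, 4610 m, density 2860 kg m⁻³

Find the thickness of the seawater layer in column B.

2410 m

Take the compensation level at the base of the deeper column (depth z_c below the surface of column A) and equate Σ ρ_i t_i down to z_c; mantle fills any gap and the z_c terms cancel.
Column A: 19700×2820 + (z_c − 19700)×3250
Column B: 407×0 + x×1030 + 4610×2860 + (z_c − 407 − 4610 − x)×3250
The z_c×3250 term appears on both sides and cancels. Collect the known terms of each column as K = Σ(ρt)_known − 3250 × (depth of known layers): K_A = 55554000 − 3250×19700 = −8471000; K_B = 13184600 − 3250×(407 + 4610) = −3120650.
Balance: K_A = K_B − x×(3250 − 1030), so x = (K_B − K_A)/(3250 − 1030) = 5350350/2220 = 2410 m.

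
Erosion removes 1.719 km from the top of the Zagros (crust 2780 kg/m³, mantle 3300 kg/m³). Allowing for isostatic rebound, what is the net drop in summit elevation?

0.271 km

Rebound u = e ρ_c/ρ_m = 1.719 km × 2780/3300 = 1.448 km.
Net surface drop = e − u = 1.719 km − 1.448 km = e (ρ_m − ρ_c)/ρ_m = 0.271 km.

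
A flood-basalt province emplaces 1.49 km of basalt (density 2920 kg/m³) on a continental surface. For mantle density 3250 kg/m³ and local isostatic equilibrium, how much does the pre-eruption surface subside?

Subaerial loading: s = t ρ_load / ρ_m.
s = 1.49 km × 2920/3250 = 1.34 km.

1.34 km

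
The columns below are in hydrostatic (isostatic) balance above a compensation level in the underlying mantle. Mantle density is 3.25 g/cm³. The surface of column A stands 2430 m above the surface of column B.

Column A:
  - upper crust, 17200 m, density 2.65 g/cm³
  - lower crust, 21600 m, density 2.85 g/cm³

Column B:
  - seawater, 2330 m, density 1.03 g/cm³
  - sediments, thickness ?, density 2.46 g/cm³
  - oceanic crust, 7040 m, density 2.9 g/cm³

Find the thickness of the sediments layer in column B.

Take the compensation level at the base of the deeper column (depth z_c below the surface of column A) and equate Σ ρ_i t_i down to z_c; mantle fills any gap and the z_c terms cancel.
Column A: 17200×2.65 + 21600×2.85 + (z_c − 38800)×3.25
Column B: 2430×0 + 2330×1.03 + x×2.46 + 7040×2.9 + (z_c − 2430 − 9370 − x)×3.25
The z_c×3.25 term appears on both sides and cancels. Collect the known terms of each column as K = Σ(ρt)_known − 3.25 × (depth of known layers): K_A = 107140 − 3.25×38800 = −18960; K_B = 22815.9 − 3.25×(2430 + 9370) = −15534.1.
Balance: K_A = K_B − x×(3.25 − 2.46), so x = (K_B − K_A)/(3.25 − 2.46) = 3425.9/0.79 = 4340 m.

4340 m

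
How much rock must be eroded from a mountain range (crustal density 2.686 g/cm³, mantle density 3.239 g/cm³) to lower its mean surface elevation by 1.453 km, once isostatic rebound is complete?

8.51 km

Net drop Δ = e − u = e − e ρ_c/ρ_m = e (ρ_m − ρ_c)/ρ_m.
e = Δ ρ_m/(ρ_m − ρ_c) = 1.453 km × 3.239/0.553 = 8.51 km.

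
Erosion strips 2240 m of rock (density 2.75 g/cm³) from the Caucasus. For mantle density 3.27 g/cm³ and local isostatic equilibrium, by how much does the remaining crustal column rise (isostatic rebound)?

1880 m

Unloading: uplift u = e ρ_c/ρ_m = 2240 m × 2.75/3.27 = 1880 m.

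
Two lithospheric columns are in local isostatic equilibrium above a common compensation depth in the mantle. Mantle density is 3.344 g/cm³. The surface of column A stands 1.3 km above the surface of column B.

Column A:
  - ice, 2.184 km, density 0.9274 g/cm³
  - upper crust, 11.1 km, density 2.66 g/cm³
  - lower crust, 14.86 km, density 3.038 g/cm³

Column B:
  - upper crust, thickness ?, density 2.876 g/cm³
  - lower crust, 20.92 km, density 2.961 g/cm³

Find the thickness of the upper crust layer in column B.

Take the compensation level at the base of the deeper column (depth z_c below the surface of column A) and equate Σ ρ_i t_i down to z_c; mantle fills any gap and the z_c terms cancel.
Column A: 2.184×0.9274 + 11.1×2.66 + 14.86×3.038 + (z_c − 28.144)×3.344
Column B: 1.3×0 + x×2.876 + 20.92×2.961 + (z_c − 1.3 − 20.92 − x)×3.344
The z_c×3.344 term appears on both sides and cancels. Collect the known terms of each column as K = Σ(ρt)_known − 3.344 × (depth of known layers): K_A = 76.6961216 − 3.344×28.144 = −17.4174144; K_B = 61.94412 − 3.344×(1.3 + 20.92) = −12.35956.
Balance: K_A = K_B − x×(3.344 − 2.876), so x = (K_B − K_A)/(3.344 − 2.876) = 5.05785/0.468 = 10.8 km.

10.8 km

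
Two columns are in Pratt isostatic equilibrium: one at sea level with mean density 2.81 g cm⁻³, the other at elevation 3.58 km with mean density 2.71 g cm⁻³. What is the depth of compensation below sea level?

ρ_ref D = ρ (D + h) → D (ρ_ref − ρ) = ρ h.
D = ρ h/(ρ_ref − ρ) = 2.71 × 3.58 km/(2.81 − 2.71) = 97 km.

97 km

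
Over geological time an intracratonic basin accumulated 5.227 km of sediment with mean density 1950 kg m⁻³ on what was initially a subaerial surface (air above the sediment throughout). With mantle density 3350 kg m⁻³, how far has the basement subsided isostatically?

3.04 km

Subaerial load: s = t ρ_sed / ρ_m = 5.227 km × 1950/3350 = 3.04 km.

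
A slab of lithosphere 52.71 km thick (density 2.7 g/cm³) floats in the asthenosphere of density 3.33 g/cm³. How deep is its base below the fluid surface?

42.7 km

Draft d = t ρ_obj/ρ_fluid = 52.71 km × 2.7/3.33 = 42.7 km.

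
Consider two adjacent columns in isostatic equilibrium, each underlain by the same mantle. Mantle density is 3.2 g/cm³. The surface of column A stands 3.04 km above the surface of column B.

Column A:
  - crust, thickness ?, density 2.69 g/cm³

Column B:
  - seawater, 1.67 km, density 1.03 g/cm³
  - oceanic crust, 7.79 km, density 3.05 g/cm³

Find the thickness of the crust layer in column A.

Take the compensation level at the base of the deeper column (depth z_c below the surface of column A) and equate Σ ρ_i t_i down to z_c; mantle fills any gap and the z_c terms cancel.
Column A: x×2.69 + (z_c − 0 − x)×3.2
Column B: 3.04×0 + 1.67×1.03 + 7.79×3.05 + (z_c − 3.04 − 9.46)×3.2
The z_c×3.2 term appears on both sides and cancels. Collect the known terms of each column as K = Σ(ρt)_known − 3.2 × (depth of known layers): K_A = 0 − 3.2×0 = 0; K_B = 25.4796 − 3.2×(3.04 + 9.46) = −14.5204.
Balance: K_A − x×(3.2 − 2.69) = K_B, so x = (K_A − K_B)/(3.2 − 2.69) = 14.5204/0.51 = 28.5 km.

28.5 km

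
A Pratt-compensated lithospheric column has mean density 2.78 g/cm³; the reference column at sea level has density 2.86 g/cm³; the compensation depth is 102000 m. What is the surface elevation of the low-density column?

2940 m

ρ_ref D = ρ (D + h) → h = D (ρ_ref − ρ)/ρ.
h = 102000 m × (2.86 − 2.78)/2.78 = 2940 m.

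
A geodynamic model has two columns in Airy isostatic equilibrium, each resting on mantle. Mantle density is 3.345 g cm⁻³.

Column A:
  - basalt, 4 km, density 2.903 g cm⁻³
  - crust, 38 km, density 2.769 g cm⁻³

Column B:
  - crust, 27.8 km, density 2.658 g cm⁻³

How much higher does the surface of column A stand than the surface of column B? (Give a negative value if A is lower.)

1.36 km

For any compensation level in the mantle, the mantle terms cancel and isostasy reduces to e = (Σt_A − Σt_B) − (Σ(ρt)_A − Σ(ρt)_B) / ρ_m.
Σt_A = 42 km; Σt_B = 27.8 km; Σ(ρt)_A = 116.834; Σ(ρt)_B = 73.8924 (in km·g cm⁻³).
e = (42 − 27.8) − (116.834 − 73.8924) / 3.345 = 1.36 km.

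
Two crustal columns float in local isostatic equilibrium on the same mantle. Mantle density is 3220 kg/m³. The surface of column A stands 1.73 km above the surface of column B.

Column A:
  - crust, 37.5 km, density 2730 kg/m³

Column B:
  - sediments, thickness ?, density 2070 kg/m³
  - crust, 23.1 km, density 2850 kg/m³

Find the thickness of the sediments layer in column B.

Take the compensation level at the base of the deeper column (depth z_c below the surface of column A) and equate Σ ρ_i t_i down to z_c; mantle fills any gap and the z_c terms cancel.
Column A: 37.5×2730 + (z_c − 37.5)×3220
Column B: 1.73×0 + x×2070 + 23.1×2850 + (z_c − 1.73 − 23.1 − x)×3220
The z_c×3220 term appears on both sides and cancels. Collect the known terms of each column as K = Σ(ρt)_known − 3220 × (depth of known layers): K_A = 102375 − 3220×37.5 = −18375; K_B = 65835 − 3220×(1.73 + 23.1) = −14117.6.
Balance: K_A = K_B − x×(3220 − 2070), so x = (K_B − K_A)/(3220 − 2070) = 4257.4/1150 = 3.7 km.

3.7 km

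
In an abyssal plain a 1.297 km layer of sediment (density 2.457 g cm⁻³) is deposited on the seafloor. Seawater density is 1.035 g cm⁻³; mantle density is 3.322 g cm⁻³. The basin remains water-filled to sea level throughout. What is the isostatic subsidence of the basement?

Submarine loading: the sediment displaces seawater, and the subsidence is in turn flooded, so s (ρ_m − ρ_w) = t (ρ_sed − ρ_w).
s = 1.297 km × (2.457 − 1.035) / (3.322 − 1.035) = 0.806 km.

0.806 km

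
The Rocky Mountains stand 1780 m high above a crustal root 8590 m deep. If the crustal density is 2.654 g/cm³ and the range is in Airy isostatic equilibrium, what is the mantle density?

Airy balance: ρ_c h = (ρ_m − ρ_c) r → ρ_m = ρ_c (1 + h/r).
ρ_m = 2.654 × (1 + 1780 m/8590 m) = 3.2 g/cm³.

3.2 g/cm³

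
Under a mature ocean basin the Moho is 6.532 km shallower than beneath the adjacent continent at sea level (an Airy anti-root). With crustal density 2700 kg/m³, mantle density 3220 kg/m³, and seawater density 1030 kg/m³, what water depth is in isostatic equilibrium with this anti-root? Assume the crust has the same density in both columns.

2.03 km

Replacing a thickness d of crust by seawater at the top must be balanced by replacing crust with mantle at the base: d (ρ_c − ρ_w) = a (ρ_m − ρ_c).
d = a (ρ_m − ρ_c)/(ρ_c − ρ_w) = 6.532 km × 520/1670 = 2.03 km.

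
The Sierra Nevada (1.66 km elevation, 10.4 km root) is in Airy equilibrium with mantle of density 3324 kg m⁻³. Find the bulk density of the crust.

2870 kg m⁻³

ρ_c h = (ρ_m − ρ_c) r → ρ_c (h + r) = ρ_m r → ρ_c = ρ_m r / (h + r).
ρ_c = 3324 × 10.4 km / (1.66 km + 10.4 km) = 2870 kg m⁻³.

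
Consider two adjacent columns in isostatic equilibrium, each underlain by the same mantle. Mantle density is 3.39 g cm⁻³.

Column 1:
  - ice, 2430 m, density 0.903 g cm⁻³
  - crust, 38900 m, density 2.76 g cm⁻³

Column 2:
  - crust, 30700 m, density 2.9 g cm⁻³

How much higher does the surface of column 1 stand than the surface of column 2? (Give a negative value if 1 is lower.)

For any compensation level in the mantle, the mantle terms cancel and isostasy reduces to e = (Σt_1 − Σt_2) − (Σ(ρt)_1 − Σ(ρt)_2) / ρ_m.
Σt_1 = 41330 m; Σt_2 = 30700 m; Σ(ρt)_1 = 109558.29; Σ(ρt)_2 = 89030 (in m·g cm⁻³).
e = (41330 − 30700) − (109558.29 − 89030) / 3.39 = 4570 m.

4570 m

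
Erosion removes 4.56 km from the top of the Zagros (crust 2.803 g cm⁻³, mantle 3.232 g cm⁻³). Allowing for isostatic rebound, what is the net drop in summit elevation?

Rebound u = e ρ_c/ρ_m = 4.56 km × 2.803/3.232 = 3.955 km.
Net surface drop = e − u = 4.56 km − 3.955 km = e (ρ_m − ρ_c)/ρ_m = 0.605 km.

0.605 km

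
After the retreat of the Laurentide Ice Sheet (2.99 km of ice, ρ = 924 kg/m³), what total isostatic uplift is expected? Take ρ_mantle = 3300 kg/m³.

0.837 km

Removing the load lets mantle flow back in; uplift u satisfies ρ_ice t = ρ_m u.
u = t ρ_ice/ρ_m = 2.99 km × 924/3300 = 0.837 km.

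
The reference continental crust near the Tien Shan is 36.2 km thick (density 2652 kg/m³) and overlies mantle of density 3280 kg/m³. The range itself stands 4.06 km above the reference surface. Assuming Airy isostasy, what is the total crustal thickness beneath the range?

57.4 km

Root depth r = h ρ_c / (ρ_m − ρ_c) = 4.06 km × 2652 / 628 = 17.15 km.
Total thickness = T + h + r = 36.2 km + 4.06 km + 17.15 km = 57.4 km.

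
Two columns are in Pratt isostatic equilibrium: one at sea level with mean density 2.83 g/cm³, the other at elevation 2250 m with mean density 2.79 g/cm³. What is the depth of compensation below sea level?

ρ_ref D = ρ (D + h) → D (ρ_ref − ρ) = ρ h.
D = ρ h/(ρ_ref − ρ) = 2.79 × 2250 m/(2.83 − 2.79) = 157000 m.

157000 m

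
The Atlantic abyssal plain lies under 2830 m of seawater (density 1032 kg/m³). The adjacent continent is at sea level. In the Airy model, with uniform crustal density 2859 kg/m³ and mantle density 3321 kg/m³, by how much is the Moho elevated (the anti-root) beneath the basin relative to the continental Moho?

11200 m

For local isostatic compensation: replacing crust with seawater at the top is compensated by replacing crust with mantle at the base: d (ρ_c − ρ_w) = a (ρ_m − ρ_c).
a = d (ρ_c − ρ_w)/(ρ_m − ρ_c) = 2830 m × 1827/462 = 11200 m.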